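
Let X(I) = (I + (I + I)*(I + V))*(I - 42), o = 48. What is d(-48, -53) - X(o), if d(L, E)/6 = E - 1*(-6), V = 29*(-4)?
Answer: 38598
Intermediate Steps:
V = -116
d(L, E) = 36 + 6*E (d(L, E) = 6*(E - 1*(-6)) = 6*(E + 6) = 6*(6 + E) = 36 + 6*E)
X(I) = (-42 + I)*(I + 2*I*(-116 + I)) (X(I) = (I + (I + I)*(I - 116))*(I - 42) = (I + (2*I)*(-116 + I))*(-42 + I) = (I + 2*I*(-116 + I))*(-42 + I) = (-42 + I)*(I + 2*I*(-116 + I)))
d(-48, -53) - X(o) = (36 + 6*(-53)) - 48*(9702 - 315*48 + 2*48²) = (36 - 318) - 48*(9702 - 15120 + 2*2304) = -282 - 48*(9702 - 15120 + 4608) = -282 - 48*(-810) = -282 - 1*(-38880) = -282 + 38880 = 38598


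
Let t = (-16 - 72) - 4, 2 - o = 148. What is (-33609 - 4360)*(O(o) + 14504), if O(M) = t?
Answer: -547209228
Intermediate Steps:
o = -146 (o = 2 - 1*148 = 2 - 148 = -146)
t = -92 (t = -88 - 4 = -92)
O(M) = -92
(-33609 - 4360)*(O(o) + 14504) = (-33609 - 4360)*(-92 + 14504) = -37969*14412 = -547209228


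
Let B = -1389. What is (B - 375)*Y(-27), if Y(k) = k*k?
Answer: -1285956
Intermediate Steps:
Y(k) = k²
(B - 375)*Y(-27) = (-1389 - 375)*(-27)² = -1764*729 = -1285956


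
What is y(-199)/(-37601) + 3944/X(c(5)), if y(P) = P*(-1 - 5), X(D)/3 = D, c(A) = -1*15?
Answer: -148352074/1692045 ≈ -87.676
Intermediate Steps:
c(A) = -15
X(D) = 3*D
y(P) = -6*P (y(P) = P*(-6) = -6*P)
y(-199)/(-37601) + 3944/X(c(5)) = -6*(-199)/(-37601) + 3944/((3*(-15))) = 1194*(-1/37601) + 3944/(-45) = -1194/37601 + 3944*(-1/45) = -1194/37601 - 3944/45 = -148352074/1692045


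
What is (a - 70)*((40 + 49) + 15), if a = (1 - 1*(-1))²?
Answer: -6864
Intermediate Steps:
a = 4 (a = (1 + 1)² = 2² = 4)
(a - 70)*((40 + 49) + 15) = (4 - 70)*((40 + 49) + 15) = -66*(89 + 15) = -66*104 = -6864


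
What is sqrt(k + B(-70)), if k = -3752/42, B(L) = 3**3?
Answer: I*sqrt(561)/3 ≈ 7.8951*I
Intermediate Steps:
B(L) = 27
k = -268/3 (k = -3752*1/42 = -268/3 ≈ -89.333)
sqrt(k + B(-70)) = sqrt(-268/3 + 27) = sqrt(-187/3) = I*sqrt(561)/3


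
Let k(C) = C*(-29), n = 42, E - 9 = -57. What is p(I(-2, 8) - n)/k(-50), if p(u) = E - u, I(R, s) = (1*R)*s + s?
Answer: 1/725 ≈ 0.0013793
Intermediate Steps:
E = -48 (E = 9 - 57 = -48)
I(R, s) = s + R*s (I(R, s) = R*s + s = s + R*s)
k(C) = -29*C
p(u) = -48 - u
p(I(-2, 8) - n)/k(-50) = (-48 - (8*(1 - 2) - 1*42))/((-29*(-50))) = (-48 - (8*(-1) - 42))/1450 = (-48 - (-8 - 42))*(1/1450) = (-48 - 1*(-50))*(1/1450) = (-48 + 50)*(1/1450) = 2*(1/1450) = 1/725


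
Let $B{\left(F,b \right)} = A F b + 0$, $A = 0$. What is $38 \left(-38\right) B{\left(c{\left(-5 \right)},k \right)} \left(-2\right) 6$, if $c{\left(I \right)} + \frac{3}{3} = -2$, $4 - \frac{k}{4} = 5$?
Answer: $0$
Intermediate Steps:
$k = -4$ ($k = 16 - 20 = -4$)
$c{\left(I \right)} = -3$ ($c{\left(I \right)} = -1 - 2 = -3$)
$B{\left(F,b \right)} = 0$ ($B{\left(F,b \right)} = 0 F b + 0 = 0 b + 0 = 0 + 0 = 0$)
$38 \left(-38\right) B{\left(c{\left(-5 \right)},k \right)} \left(-2\right) 6 = 38 \left(-38\right) 0 \left(-2\right) 6 = - 1444 \cdot 0 \cdot 6 = \left(-1444\right) 0 = 0$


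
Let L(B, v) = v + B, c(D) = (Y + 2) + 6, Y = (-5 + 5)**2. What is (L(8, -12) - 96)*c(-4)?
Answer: -800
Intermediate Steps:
Y = 0 (Y = 0**2 = 0)
c(D) = 8 (c(D) = (0 + 2) + 6 = 2 + 6 = 8)
L(B, v) = B + v
(L(8, -12) - 96)*c(-4) = ((8 - 12) - 96)*8 = (-4 - 96)*8 = -100*8 = -800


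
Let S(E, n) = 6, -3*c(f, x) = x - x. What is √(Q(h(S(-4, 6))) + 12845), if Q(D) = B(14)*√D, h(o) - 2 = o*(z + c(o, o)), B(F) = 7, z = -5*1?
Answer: √(12845 + 14*I*√7) ≈ 113.34 + 0.1634*I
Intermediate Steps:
c(f, x) = 0 (c(f, x) = -(x - x)/3 = -⅓*0 = 0)
z = -5
h(o) = 2 - 5*o (h(o) = 2 + o*(-5 + 0) = 2 + o*(-5) = 2 - 5*o)
Q(D) = 7*√D
√(Q(h(S(-4, 6))) + 12845) = √(7*√(2 - 5*6) + 12845) = √(7*√(2 - 30) + 12845) = √(7*√(-28) + 12845) = √(7*(2*I*√7) + 12845) = √(14*I*√7 + 12845) = √(12845 + 14*I*√7)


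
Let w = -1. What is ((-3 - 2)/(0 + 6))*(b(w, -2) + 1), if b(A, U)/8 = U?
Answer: 25/2 ≈ 12.500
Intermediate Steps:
b(A, U) = 8*U
((-3 - 2)/(0 + 6))*(b(w, -2) + 1) = ((-3 - 2)/(0 + 6))*(8*(-2) + 1) = (-5/6)*(-16 + 1) = -5*⅙*(-15) = -⅚*(-15) = 25/2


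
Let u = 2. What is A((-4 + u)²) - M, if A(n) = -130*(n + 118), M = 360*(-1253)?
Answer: 435220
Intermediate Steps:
M = -451080
A(n) = -15340 - 130*n (A(n) = -130*(118 + n) = -15340 - 130*n)
A((-4 + u)²) - M = (-15340 - 130*(-4 + 2)²) - 1*(-451080) = (-15340 - 130*(-2)²) + 451080 = (-15340 - 130*4) + 451080 = (-15340 - 520) + 451080 = -15860 + 451080 = 435220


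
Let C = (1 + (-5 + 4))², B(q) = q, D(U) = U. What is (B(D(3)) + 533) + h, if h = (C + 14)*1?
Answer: 550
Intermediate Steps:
C = 0 (C = (1 - 1)² = 0² = 0)
h = 14 (h = (0 + 14)*1 = 14*1 = 14)
(B(D(3)) + 533) + h = (3 + 533) + 14 = 536 + 14 = 550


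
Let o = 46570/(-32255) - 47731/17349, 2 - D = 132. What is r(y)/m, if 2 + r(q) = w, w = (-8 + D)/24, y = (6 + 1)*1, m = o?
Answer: 3469470369/1878005068 ≈ 1.8474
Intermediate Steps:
D = -130 (D = 2 - 1*132 = 2 - 132 = -130)
o = -469501267/111918399 (o = 46570*(-1/32255) - 47731*1/17349 = -9314/6451 - 47731/17349 = -469501267/111918399 ≈ -4.1950)
m = -469501267/111918399 ≈ -4.1950
y = 7 (y = 7*1 = 7)
w = -23/4 (w = (-8 - 130)/24 = -138*1/24 = -23/4 ≈ -5.7500)
r(q) = -31/4 (r(q) = -2 - 23/4 = -31/4)
r(y)/m = -31/(4*(-469501267/111918399)) = -31/4*(-111918399/469501267) = 3469470369/1878005068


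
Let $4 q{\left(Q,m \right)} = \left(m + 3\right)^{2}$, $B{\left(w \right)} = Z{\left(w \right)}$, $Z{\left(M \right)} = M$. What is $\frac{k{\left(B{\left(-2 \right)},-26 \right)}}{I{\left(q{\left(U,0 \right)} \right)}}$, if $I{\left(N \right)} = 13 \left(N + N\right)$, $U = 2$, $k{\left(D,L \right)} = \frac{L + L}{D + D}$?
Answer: $\frac{2}{9} \approx 0.22222$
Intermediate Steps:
$B{\left(w \right)} = w$
$k{\left(D,L \right)} = \frac{L}{D}$ ($k{\left(D,L \right)} = \frac{2 L}{2 D} = 2 L \frac{1}{2 D} = \frac{L}{D}$)
$q{\left(Q,m \right)} = \frac{\left(3 + m\right)^{2}}{4}$ ($q{\left(Q,m \right)} = \frac{\left(m + 3\right)^{2}}{4} = \frac{\left(3 + m\right)^{2}}{4}$)
$I{\left(N \right)} = 26 N$ ($I{\left(N \right)} = 13 \cdot 2 N = 26 N$)
$\frac{k{\left(B{\left(-2 \right)},-26 \right)}}{I{\left(q{\left(U,0 \right)} \right)}} = \frac{\left(-26\right) \frac{1}{-2}}{26 \frac{\left(3 + 0\right)^{2}}{4}} = \frac{\left(-26\right) \left(- \frac{1}{2}\right)}{26 \frac{3^{2}}{4}} = \frac{13}{26 \cdot \frac{1}{4} \cdot 9} = \frac{13}{26 \cdot \frac{9}{4}} = \frac{13}{\frac{117}{2}} = 13 \cdot \frac{2}{117} = \frac{2}{9}$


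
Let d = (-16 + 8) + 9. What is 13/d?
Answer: 13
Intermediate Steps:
d = 1 (d = -8 + 9 = 1)
13/d = 13/1 = 13*1 = 13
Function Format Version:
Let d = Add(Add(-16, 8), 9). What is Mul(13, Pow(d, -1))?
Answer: 13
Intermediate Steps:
d = 1 (d = Add(-8, 9) = 1)
Mul(13, Pow(d, -1)) = Mul(13, Pow(1, -1)) = Mul(13, 1) = 13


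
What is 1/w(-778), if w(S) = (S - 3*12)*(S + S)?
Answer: 1/1266584 ≈ 7.8953e-7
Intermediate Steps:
w(S) = 2*S*(-36 + S) (w(S) = (S - 36)*(2*S) = (-36 + S)*(2*S) = 2*S*(-36 + S))
1/w(-778) = 1/(2*(-778)*(-36 - 778)) = 1/(2*(-778)*(-814)) = 1/1266584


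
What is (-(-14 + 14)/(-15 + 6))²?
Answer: 0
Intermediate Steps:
(-(-14 + 14)/(-15 + 6))² = (-0/(-9))² = (-0*(-1)/9)² = (-1*0)² = 0² = 0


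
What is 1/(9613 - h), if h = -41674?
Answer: 1/51287 ≈ 1.9498e-5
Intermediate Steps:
1/(9613 - h) = 1/(9613 - 1*(-41674)) = 1/(9613 + 41674) = 1/51287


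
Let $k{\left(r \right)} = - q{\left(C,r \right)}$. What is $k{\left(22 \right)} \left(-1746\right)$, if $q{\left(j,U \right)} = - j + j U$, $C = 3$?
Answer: $109998$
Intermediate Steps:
$q{\left(j,U \right)} = - j + U j$
$k{\left(r \right)} = 3 - 3 r$ ($k{\left(r \right)} = - 3 \left(-1 + r\right) = - (-3 + 3 r) = 3 - 3 r$)
$k{\left(22 \right)} \left(-1746\right) = \left(3 - 66\right) \left(-1746\right) = \left(-63\right) \left(-1746\right) = 109998$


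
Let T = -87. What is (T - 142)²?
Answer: 52441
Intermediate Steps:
(T - 142)² = (-87 - 142)² = (-229)² = 52441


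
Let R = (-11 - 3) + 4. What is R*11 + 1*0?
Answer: -110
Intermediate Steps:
R = -10 (R = -14 + 4 = -10)
R*11 + 1*0 = -10*11 + 1*0 = -110 + 0 = -110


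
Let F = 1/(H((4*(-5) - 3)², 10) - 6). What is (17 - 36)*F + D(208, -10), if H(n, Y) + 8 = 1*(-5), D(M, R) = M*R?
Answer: -2079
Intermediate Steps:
H(n, Y) = -13 (H(n, Y) = -8 + 1*(-5) = -8 - 5 = -13)
F = -1/19 (F = 1/(-13 - 6) = 1/(-19) = -1/19 ≈ -0.052632)
(17 - 36)*F + D(208, -10) = (17 - 36)*(-1/19) + 208*(-10) = -19*(-1/19) - 2080 = 1 - 2080 = -2079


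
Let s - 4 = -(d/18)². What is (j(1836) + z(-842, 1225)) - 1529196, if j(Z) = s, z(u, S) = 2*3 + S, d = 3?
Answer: -55006597/36 ≈ -1.5280e+6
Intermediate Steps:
z(u, S) = 6 + S
s = 143/36 (s = 4 - (3/18)² = 4 - (3*(1/18))² = 4 - (⅙)² = 4 - 1*1/36 = 4 - 1/36 = 143/36 ≈ 3.9722)
j(Z) = 143/36
(j(1836) + z(-842, 1225)) - 1529196 = (143/36 + (6 + 1225)) - 1529196 = (143/36 + 1231) - 1529196 = 44459/36 - 1529196 = -55006597/36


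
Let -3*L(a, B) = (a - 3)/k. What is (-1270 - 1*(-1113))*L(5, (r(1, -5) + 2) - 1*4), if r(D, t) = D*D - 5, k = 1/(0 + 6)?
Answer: 628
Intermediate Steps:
k = ⅙ (k = 1/6 = ⅙ ≈ 0.16667)
r(D, t) = -5 + D² (r(D, t) = D² - 5 = -5 + D²)
L(a, B) = 6 - 2*a (L(a, B) = -(a - 3)/(3*⅙) = -(-3 + a)*6/3 = -(-18 + 6*a)/3 = 6 - 2*a)
(-1270 - 1*(-1113))*L(5, (r(1, -5) + 2) - 1*4) = (-1270 - 1*(-1113))*(6 - 2*5) = (-1270 + 1113)*(6 - 10) = -157*(-4) = 628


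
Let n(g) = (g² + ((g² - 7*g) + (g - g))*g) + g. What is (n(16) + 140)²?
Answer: 7376656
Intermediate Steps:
n(g) = g + g² + g*(g² - 7*g) (n(g) = (g² + ((g² - 7*g) + 0)*g) + g = (g² + (g² - 7*g)*g) + g = (g² + g*(g² - 7*g)) + g = g + g² + g*(g² - 7*g))
(n(16) + 140)² = (16*(1 + 16² - 6*16) + 140)² = (16*(1 + 256 - 96) + 140)² = (16*161 + 140)² = (2576 + 140)² = 2716² = 7376656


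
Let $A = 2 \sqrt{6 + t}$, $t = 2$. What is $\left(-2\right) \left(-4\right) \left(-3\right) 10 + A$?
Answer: $-240 + 4 \sqrt{2} \approx -234.34$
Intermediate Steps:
$A = 4 \sqrt{2}$ ($A = 2 \sqrt{6 + 2} = 2 \sqrt{8} = 2 \cdot 2 \sqrt{2} = 4 \sqrt{2} \approx 5.6569$)
$\left(-2\right) \left(-4\right) \left(-3\right) 10 + A = \left(-2\right) \left(-4\right) \left(-3\right) 10 + 4 \sqrt{2} = 8 \left(-3\right) 10 + 4 \sqrt{2} = \left(-24\right) 10 + 4 \sqrt{2} = -240 + 4 \sqrt{2}$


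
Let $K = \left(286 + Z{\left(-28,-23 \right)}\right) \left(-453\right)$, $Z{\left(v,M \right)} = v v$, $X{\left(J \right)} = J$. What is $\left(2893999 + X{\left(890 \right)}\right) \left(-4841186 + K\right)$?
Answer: $-15417877745544$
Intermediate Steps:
$Z{\left(v,M \right)} = v^{2}$
$K = -484710$ ($K = \left(286 + \left(-28\right)^{2}\right) \left(-453\right) = \left(286 + 784\right) \left(-453\right) = 1070 \left(-453\right) = -484710$)
$\left(2893999 + X{\left(890 \right)}\right) \left(-4841186 + K\right) = \left(2893999 + 890\right) \left(-4841186 - 484710\right) = 2894889 \left(-5325896\right) = -15417877745544$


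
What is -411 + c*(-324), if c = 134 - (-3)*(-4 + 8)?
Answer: -47715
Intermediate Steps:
c = 146 (c = 134 - (-3)*4 = 134 - 1*(-12) = 134 + 12 = 146)
-411 + c*(-324) = -411 + 146*(-324) = -411 - 47304 = -47715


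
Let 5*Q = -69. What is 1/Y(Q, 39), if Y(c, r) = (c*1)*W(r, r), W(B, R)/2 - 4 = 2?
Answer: -5/828 ≈ -0.0060387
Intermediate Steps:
Q = -69/5 (Q = (⅕)*(-69) = -69/5 ≈ -13.800)
W(B, R) = 12 (W(B, R) = 8 + 2*2 = 8 + 4 = 12)
Y(c, r) = 12*c (Y(c, r) = (c*1)*12 = c*12 = 12*c)
1/Y(Q, 39) = 1/(12*(-69/5)) = 1/(-828/5) = -5/828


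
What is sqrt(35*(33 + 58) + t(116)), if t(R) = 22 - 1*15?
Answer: 2*sqrt(798) ≈ 56.498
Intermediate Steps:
t(R) = 7 (t(R) = 22 - 15 = 7)
sqrt(35*(33 + 58) + t(116)) = sqrt(35*(33 + 58) + 7) = sqrt(35*91 + 7) = sqrt(3185 + 7) = sqrt(3192) = 2*sqrt(798)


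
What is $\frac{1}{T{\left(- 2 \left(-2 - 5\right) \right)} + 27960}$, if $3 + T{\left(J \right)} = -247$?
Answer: $\frac{1}{27710} \approx 3.6088 \cdot 10^{-5}$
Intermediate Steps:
$T{\left(J \right)} = -250$ ($T{\left(J \right)} = -3 - 247 = -250$)
$\frac{1}{T{\left(- 2 \left(-2 - 5\right) \right)} + 27960} = \frac{1}{-250 + 27960} = \frac{1}{27710}$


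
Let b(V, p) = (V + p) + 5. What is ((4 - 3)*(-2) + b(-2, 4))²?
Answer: 25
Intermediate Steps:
b(V, p) = 5 + V + p
((4 - 3)*(-2) + b(-2, 4))² = ((4 - 3)*(-2) + (5 - 2 + 4))² = (1*(-2) + 7)² = (-2 + 7)² = 5² = 25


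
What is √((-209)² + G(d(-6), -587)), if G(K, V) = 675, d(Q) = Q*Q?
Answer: 2*√11089 ≈ 210.61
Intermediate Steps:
d(Q) = Q²
√((-209)² + G(d(-6), -587)) = √((-209)² + 675) = √(43681 + 675) = √44356 = 2*√11089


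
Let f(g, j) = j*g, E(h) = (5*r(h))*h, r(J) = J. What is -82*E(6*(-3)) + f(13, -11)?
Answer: -132983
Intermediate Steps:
E(h) = 5*h² (E(h) = (5*h)*h = 5*h²)
f(g, j) = g*j
-82*E(6*(-3)) + f(13, -11) = -410*(6*(-3))² + 13*(-11) = -410*(-18)² - 143 = -410*324 - 143 = -82*1620 - 143 = -132840 - 143 = -132983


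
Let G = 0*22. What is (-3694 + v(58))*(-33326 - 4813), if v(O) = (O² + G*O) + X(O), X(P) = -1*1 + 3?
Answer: 12509592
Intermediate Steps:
X(P) = 2 (X(P) = -1 + 3 = 2)
G = 0
v(O) = 2 + O² (v(O) = (O² + 0*O) + 2 = (O² + 0) + 2 = O² + 2 = 2 + O²)
(-3694 + v(58))*(-33326 - 4813) = (-3694 + (2 + 58²))*(-33326 - 4813) = (-3694 + (2 + 3364))*(-38139) = (-3694 + 3366)*(-38139) = -328*(-38139) = 12509592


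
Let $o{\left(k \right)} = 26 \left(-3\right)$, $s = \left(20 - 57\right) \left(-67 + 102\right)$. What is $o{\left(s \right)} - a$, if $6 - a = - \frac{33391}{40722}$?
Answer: $- \frac{3454039}{40722} \approx -84.82$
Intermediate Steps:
$s = -1295$ ($s = \left(-37\right) 35 = -1295$)
$o{\left(k \right)} = -78$
$a = \frac{277723}{40722}$ ($a = 6 - - \frac{33391}{40722} = 6 + \frac{33391}{40722} = \frac{277723}{40722} \approx 6.82$)
$o{\left(s \right)} - a = -78 - \frac{277723}{40722} = - \frac{3454039}{40722}$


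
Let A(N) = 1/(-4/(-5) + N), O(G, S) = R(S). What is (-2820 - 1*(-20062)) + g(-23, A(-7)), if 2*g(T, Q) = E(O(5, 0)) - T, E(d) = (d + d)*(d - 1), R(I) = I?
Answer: 34507/2 ≈ 17254.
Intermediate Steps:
O(G, S) = S
E(d) = 2*d*(-1 + d) (E(d) = (2*d)*(-1 + d) = 2*d*(-1 + d))
A(N) = 1/(4/5 + N) (A(N) = 1/(-4*(-1/5) + N) = 1/(4/5 + N))
g(T, Q) = -T/2 (g(T, Q) = (2*0*(-1 + 0) - T)/2 = (2*0*(-1) - T)/2 = (0 - T)/2 = (-T)/2 = -T/2)
(-2820 - 1*(-20062)) + g(-23, A(-7)) = (-2820 - 1*(-20062)) - 1/2*(-23) = (-2820 + 20062) + 23/2 = 17242 + 23/2 = 34507/2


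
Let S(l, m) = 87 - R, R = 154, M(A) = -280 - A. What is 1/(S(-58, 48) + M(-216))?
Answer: -1/131 ≈ -0.0076336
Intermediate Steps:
S(l, m) = -67 (S(l, m) = 87 - 1*154 = 87 - 154 = -67)
1/(S(-58, 48) + M(-216)) = 1/(-67 + (-280 - 1*(-216))) = 1/(-67 + (-280 + 216)) = 1/(-67 - 64) = 1/(-131) = -1/131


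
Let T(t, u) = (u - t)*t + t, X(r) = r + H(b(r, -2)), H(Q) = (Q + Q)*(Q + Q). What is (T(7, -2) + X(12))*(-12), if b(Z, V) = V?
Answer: 336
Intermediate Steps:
H(Q) = 4*Q² (H(Q) = (2*Q)*(2*Q) = 4*Q²)
X(r) = 16 + r (X(r) = r + 4*(-2)² = r + 4*4 = r + 16 = 16 + r)
T(t, u) = t + t*(u - t) (T(t, u) = t*(u - t) + t = t + t*(u - t))
(T(7, -2) + X(12))*(-12) = (7*(1 - 2 - 1*7) + (16 + 12))*(-12) = (7*(1 - 2 - 7) + 28)*(-12) = (7*(-8) + 28)*(-12) = (-56 + 28)*(-12) = -28*(-12) = 336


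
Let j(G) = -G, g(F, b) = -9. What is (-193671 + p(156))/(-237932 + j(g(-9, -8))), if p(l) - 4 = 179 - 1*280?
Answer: 193768/237923 ≈ 0.81441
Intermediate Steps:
p(l) = -97 (p(l) = 4 + (179 - 1*280) = 4 + (179 - 280) = 4 - 101 = -97)
(-193671 + p(156))/(-237932 + j(g(-9, -8))) = (-193671 - 97)/(-237932 - 1*(-9)) = -193768/(-237932 + 9) = -193768/(-237923) = -193768*(-1/237923) = 193768/237923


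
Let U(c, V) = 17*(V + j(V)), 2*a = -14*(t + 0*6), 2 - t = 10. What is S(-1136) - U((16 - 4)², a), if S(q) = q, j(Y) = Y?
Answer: -3040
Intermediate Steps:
t = -8 (t = 2 - 1*10 = 2 - 10 = -8)
a = 56 (a = (-14*(-8 + 0*6))/2 = (-14*(-8 + 0))/2 = (-14*(-8))/2 = (½)*112 = 56)
U(c, V) = 34*V (U(c, V) = 17*(V + V) = 17*(2*V) = 34*V)
S(-1136) - U((16 - 4)², a) = -1136 - 34*56 = -1136 - 1*1904 = -1136 - 1904 = -3040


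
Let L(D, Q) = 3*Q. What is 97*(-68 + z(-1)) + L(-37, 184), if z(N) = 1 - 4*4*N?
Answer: -4395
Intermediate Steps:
z(N) = 1 - 16*N
97*(-68 + z(-1)) + L(-37, 184) = 97*(-68 + (1 - 16*(-1))) + 3*184 = 97*(-68 + (1 + 16)) + 552 = 97*(-68 + 17) + 552 = 97*(-51) + 552 = -4947 + 552 = -4395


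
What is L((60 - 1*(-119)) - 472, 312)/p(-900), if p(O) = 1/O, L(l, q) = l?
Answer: 263700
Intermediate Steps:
L((60 - 1*(-119)) - 472, 312)/p(-900) = ((60 - 1*(-119)) - 472)/(1/(-900)) = ((60 + 119) - 472)/(-1/900) = (179 - 472)*(-900) = -293*(-900) = 263700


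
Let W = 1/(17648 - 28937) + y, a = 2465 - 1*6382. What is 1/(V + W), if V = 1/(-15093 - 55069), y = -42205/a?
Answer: 3102494390106/33428523370123 ≈ 0.092810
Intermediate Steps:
a = -3917 (a = 2465 - 6382 = -3917)
y = 42205/3917 (y = -42205/(-3917) = -42205*(-1/3917) = 42205/3917 ≈ 10.775)
V = -1/70162 (V = 1/(-70162) = -1/70162 ≈ -1.4253e-5)
W = 476448328/44219013 (W = 1/(17648 - 28937) + 42205/3917 = 1/(-11289) + 42205/3917 = -1/11289 + 42205/3917 = 476448328/44219013 ≈ 10.775)
1/(V + W) = 1/(-1/70162 + 476448328/44219013) = 1/(33428523370123/3102494390106) = 3102494390106/33428523370123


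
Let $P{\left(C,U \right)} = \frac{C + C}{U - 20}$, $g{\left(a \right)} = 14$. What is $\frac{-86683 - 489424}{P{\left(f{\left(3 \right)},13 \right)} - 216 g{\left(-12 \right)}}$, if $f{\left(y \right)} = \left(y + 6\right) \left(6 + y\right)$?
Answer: $\frac{4032749}{21330} \approx 189.06$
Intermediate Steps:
$f{\left(y \right)} = \left(6 + y\right)^{2}$ ($f{\left(y \right)} = \left(6 + y\right) \left(6 + y\right) = \left(6 + y\right)^{2}$)
$P{\left(C,U \right)} = \frac{2 C}{-20 + U}$
$\frac{-86683 - 489424}{P{\left(f{\left(3 \right)},13 \right)} - 216 g{\left(-12 \right)}} = \frac{-86683 - 489424}{\frac{2 \left(6 + 3\right)^{2}}{-20 + 13} - 3024} = \frac{-86683 - 489424}{\frac{2 \cdot 9^{2}}{-7} - 3024} = - \frac{576107}{2 \cdot 81 \left(- \frac{1}{7}\right) - 3024} = - \frac{576107}{- \frac{162}{7} - 3024} = - \frac{576107}{- \frac{21330}{7}} = \left(-576107\right) \left(- \frac{7}{21330}\right) = \frac{4032749}{21330}$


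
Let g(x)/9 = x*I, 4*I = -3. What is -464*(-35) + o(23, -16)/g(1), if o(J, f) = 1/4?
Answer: 438479/27 ≈ 16240.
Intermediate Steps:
I = -3/4 (I = (1/4)*(-3) = -3/4 ≈ -0.75000)
o(J, f) = 1/4
g(x) = -27*x/4 (g(x) = 9*(x*(-3/4)) = 9*(-3*x/4) = -27*x/4)
-464*(-35) + o(23, -16)/g(1) = -464*(-35) + 1/(4*((-27/4*1))) = 16240 + 1/(4*(-27/4)) = 16240 + (1/4)*(-4/27) = 16240 - 1/27 = 438479/27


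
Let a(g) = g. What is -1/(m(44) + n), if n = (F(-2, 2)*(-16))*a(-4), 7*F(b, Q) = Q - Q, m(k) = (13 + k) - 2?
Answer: -1/55 ≈ -0.018182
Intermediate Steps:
m(k) = 11 + k
F(b, Q) = 0 (F(b, Q) = (Q - Q)/7 = (1/7)*0 = 0)
n = 0 (n = (0*(-16))*(-4) = 0*(-4) = 0)
-1/(m(44) + n) = -1/((11 + 44) + 0) = -1/(55 + 0) = -1/55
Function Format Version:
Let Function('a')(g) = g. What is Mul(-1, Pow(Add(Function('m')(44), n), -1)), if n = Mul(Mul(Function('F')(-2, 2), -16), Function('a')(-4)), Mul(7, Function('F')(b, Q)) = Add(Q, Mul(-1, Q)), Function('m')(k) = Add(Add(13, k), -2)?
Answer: Rational(-1, 55) ≈ -0.018182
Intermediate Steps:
Function('m')(k) = Add(11, k)
Function('F')(b, Q) = 0 (Function('F')(b, Q) = Mul(Rational(1, 7), Add(Q, Mul(-1, Q))) = Mul(Rational(1, 7), 0) = 0)
n = 0 (n = Mul(Mul(0, -16), -4) = Mul(0, -4) = 0)
Mul(-1, Pow(Add(Function('m')(44), n), -1)) = Mul(-1, Pow(Add(Add(11, 44), 0), -1)) = Mul(-1, Pow(Add(55, 0), -1)) = Mul(-1, Pow(55, -1)) = Mul(-1, Rational(1, 55)) = Rational(-1, 55)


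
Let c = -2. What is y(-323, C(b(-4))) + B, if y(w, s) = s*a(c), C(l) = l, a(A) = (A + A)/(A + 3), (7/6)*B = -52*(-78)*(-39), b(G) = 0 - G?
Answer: -949216/7 ≈ -1.3560e+5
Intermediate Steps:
b(G) = -G
B = -949104/7 (B = 6*(-52*(-78)*(-39))/7 = 6*(4056*(-39))/7 = (6/7)*(-158184) = -949104/7 ≈ -1.3559e+5)
a(A) = 2*A/(3 + A) (a(A) = (2*A)/(3 + A) = 2*A/(3 + A))
y(w, s) = -4*s (y(w, s) = s*(2*(-2)/(3 - 2)) = s*(2*(-2)/1) = s*(2*(-2)*1) = s*(-4) = -4*s)
y(-323, C(b(-4))) + B = -(-4)*(-4) - 949104/7 = -4*4 - 949104/7 = -16 - 949104/7 = -949216/7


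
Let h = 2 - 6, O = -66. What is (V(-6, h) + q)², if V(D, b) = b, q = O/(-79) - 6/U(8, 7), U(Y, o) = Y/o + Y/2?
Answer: 4214809/224676 ≈ 18.759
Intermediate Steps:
U(Y, o) = Y/2 + Y/o (U(Y, o) = Y/o + Y*(½) = Y/o + Y/2 = Y/2 + Y/o)
h = -4
q = -157/474 (q = -66/(-79) - 6/((½)*8 + 8/7) = -66*(-1/79) - 6/(4 + 8*(⅐)) = 66/79 - 6/(4 + 8/7) = 66/79 - 6/36/7 = 66/79 - 6*7/36 = 66/79 - 7/6 = -157/474 ≈ -0.33122)
(V(-6, h) + q)² = (-4 - 157/474)² = (-2053/474)² = 4214809/224676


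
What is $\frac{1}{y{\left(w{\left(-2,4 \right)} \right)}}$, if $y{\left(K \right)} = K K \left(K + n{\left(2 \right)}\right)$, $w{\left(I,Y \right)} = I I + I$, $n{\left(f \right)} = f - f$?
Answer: $\frac{1}{8} \approx 0.125$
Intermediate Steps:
$n{\left(f \right)} = 0$
$w{\left(I,Y \right)} = I + I^{2}$ ($w{\left(I,Y \right)} = I^{2} + I = I + I^{2}$)
$y{\left(K \right)} = K^{3}$ ($y{\left(K \right)} = K K \left(K + 0\right) = K^{2} K = K^{3}$)
$\frac{1}{y{\left(w{\left(-2,4 \right)} \right)}} = \frac{1}{\left(- 2 \left(1 - 2\right)\right)^{3}} = \frac{1}{\left(\left(-2\right) \left(-1\right)\right)^{3}} = \frac{1}{2^{3}} = \frac{1}{8}$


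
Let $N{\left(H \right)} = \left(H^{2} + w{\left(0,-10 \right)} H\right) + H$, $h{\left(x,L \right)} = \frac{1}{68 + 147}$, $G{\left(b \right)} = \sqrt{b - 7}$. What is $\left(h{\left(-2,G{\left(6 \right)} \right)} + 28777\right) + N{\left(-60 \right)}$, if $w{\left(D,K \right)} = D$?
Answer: $\frac{6948156}{215} \approx 32317.0$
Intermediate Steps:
$G{\left(b \right)} = \sqrt{-7 + b}$
$h{\left(x,L \right)} = \frac{1}{215}$
$N{\left(H \right)} = H + H^{2}$ ($N{\left(H \right)} = \left(H^{2} + 0 H\right) + H = \left(H^{2} + 0\right) + H = H^{2} + H = H + H^{2}$)
$\left(h{\left(-2,G{\left(6 \right)} \right)} + 28777\right) + N{\left(-60 \right)} = \left(\frac{1}{215} + 28777\right) - 60 \left(1 - 60\right) = \frac{6187056}{215} - -3540 = \frac{6187056}{215} + 3540 = \frac{6948156}{215}$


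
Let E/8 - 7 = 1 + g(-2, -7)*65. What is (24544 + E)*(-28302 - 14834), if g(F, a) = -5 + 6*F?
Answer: -680168448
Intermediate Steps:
E = -8776 (E = 56 + 8*(1 + (-5 + 6*(-2))*65) = 56 + 8*(1 + (-5 - 12)*65) = 56 + 8*(1 - 17*65) = 56 + 8*(1 - 1105) = 56 + 8*(-1104) = 56 - 8832 = -8776)
(24544 + E)*(-28302 - 14834) = (24544 - 8776)*(-28302 - 14834) = 15768*(-43136) = -680168448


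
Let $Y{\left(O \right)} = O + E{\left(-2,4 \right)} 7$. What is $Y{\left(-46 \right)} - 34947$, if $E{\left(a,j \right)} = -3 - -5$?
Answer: $-34979$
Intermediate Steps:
$E{\left(a,j \right)} = 2$ ($E{\left(a,j \right)} = -3 + 5 = 2$)
$Y{\left(O \right)} = 14 + O$ ($Y{\left(O \right)} = O + 2 \cdot 7 = O + 14 = 14 + O$)
$Y{\left(-46 \right)} - 34947 = \left(14 - 46\right) - 34947 = -32 - 34947 = -34979$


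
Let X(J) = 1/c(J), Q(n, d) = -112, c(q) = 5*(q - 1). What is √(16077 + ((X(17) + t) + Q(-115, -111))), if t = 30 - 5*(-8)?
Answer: √6414005/20 ≈ 126.63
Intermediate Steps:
c(q) = -5 + 5*q (c(q) = 5*(-1 + q) = -5 + 5*q)
X(J) = 1/(-5 + 5*J)
t = 70 (t = 30 + 40 = 70)
√(16077 + ((X(17) + t) + Q(-115, -111))) = √(16077 + ((1/(5*(-1 + 17)) + 70) - 112)) = √(16077 + (((⅕)/16 + 70) - 112)) = √(16077 + (((⅕)*(1/16) + 70) - 112)) = √(16077 + ((1/80 + 70) - 112)) = √(16077 + (5601/80 - 112)) = √(16077 - 3359/80) = √(1282801/80) = √6414005/20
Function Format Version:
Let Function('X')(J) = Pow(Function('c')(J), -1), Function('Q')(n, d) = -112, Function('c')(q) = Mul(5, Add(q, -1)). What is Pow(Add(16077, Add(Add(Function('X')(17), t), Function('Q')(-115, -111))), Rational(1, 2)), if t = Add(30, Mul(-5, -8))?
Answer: Mul(Rational(1, 20), Pow(6414005, Rational(1, 2))) ≈ 126.63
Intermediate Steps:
Function('c')(q) = Add(-5, Mul(5, q)) (Function('c')(q) = Mul(5, Add(-1, q)) = Add(-5, Mul(5, q)))
Function('X')(J) = Pow(Add(-5, Mul(5, J)), -1)
t = 70 (t = Add(30, 40) = 70)
Pow(Add(16077, Add(Add(Function('X')(17), t), Function('Q')(-115, -111))), Rational(1, 2)) = Pow(Add(16077, Add(Add(Mul(Rational(1, 5), Pow(Add(-1, 17), -1)), 70), -112)), Rational(1, 2)) = Pow(Add(16077, Add(Add(Mul(Rational(1, 5), Pow(16, -1)), 70), -112)), Rational(1, 2)) = Pow(Add(16077, Add(Add(Mul(Rational(1, 5), Rational(1, 16)), 70), -112)), Rational(1, 2)) = Pow(Add(16077, Add(Add(Rational(1, 80), 70), -112)), Rational(1, 2)) = Pow(Add(16077, Add(Rational(5601, 80), -112)), Rational(1, 2)) = Pow(Add(16077, Rational(-3359, 80)), Rational(1, 2)) = Pow(Rational(1282801, 80), Rational(1, 2)) = Mul(Rational(1, 20), Pow(6414005, Rational(1, 2)))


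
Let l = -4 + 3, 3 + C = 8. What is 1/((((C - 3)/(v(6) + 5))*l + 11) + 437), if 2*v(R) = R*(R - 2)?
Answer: 17/7614 ≈ 0.0022327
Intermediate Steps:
C = 5 (C = -3 + 8 = 5)
v(R) = R*(-2 + R)/2 (v(R) = (R*(R - 2))/2 = (R*(-2 + R))/2 = R*(-2 + R)/2)
l = -1
1/((((C - 3)/(v(6) + 5))*l + 11) + 437) = 1/((((5 - 3)/((½)*6*(-2 + 6) + 5))*(-1) + 11) + 437) = 1/(((2/((½)*6*4 + 5))*(-1) + 11) + 437) = 1/(((2/(12 + 5))*(-1) + 11) + 437) = 1/(((2/17)*(-1) + 11) + 437) = 1/((-2/17 + 11) + 437) = 1/(185/17 + 437) = 1/(7614/17) = 17/7614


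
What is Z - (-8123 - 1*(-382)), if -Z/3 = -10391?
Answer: 38914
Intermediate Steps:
Z = 31173 (Z = -3*(-10391) = 31173)
Z - (-8123 - 1*(-382)) = 31173 - (-8123 - 1*(-382)) = 31173 - (-8123 + 382) = 31173 - 1*(-7741) = 31173 + 7741 = 38914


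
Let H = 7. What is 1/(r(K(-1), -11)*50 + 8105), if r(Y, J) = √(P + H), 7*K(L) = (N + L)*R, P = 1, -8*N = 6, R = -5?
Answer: 1621/13134205 - 4*√2/2626841 ≈ 0.00012126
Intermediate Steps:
N = -¾ (N = -⅛*6 = -¾ ≈ -0.75000)
K(L) = 15/28 - 5*L/7 (K(L) = ((-¾ + L)*(-5))/7 = (15/4 - 5*L)/7 = 15/28 - 5*L/7)
r(Y, J) = 2*√2 (r(Y, J) = √(1 + 7) = √8 = 2*√2)
1/(r(K(-1), -11)*50 + 8105) = 1/((2*√2)*50 + 8105) = 1/(100*√2 + 8105) = 1/(8105 + 100*√2)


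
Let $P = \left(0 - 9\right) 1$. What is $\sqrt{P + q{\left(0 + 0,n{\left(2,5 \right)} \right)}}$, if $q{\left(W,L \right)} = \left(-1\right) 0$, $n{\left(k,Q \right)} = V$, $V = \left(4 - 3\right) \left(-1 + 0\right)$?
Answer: $3 i \approx 3.0 i$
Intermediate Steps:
$V = -1$ ($V = 1 \left(-1\right) = -1$)
$n{\left(k,Q \right)} = -1$
$q{\left(W,L \right)} = 0$
$P = -9$ ($P = \left(-9\right) 1 = -9$)
$\sqrt{P + q{\left(0 + 0,n{\left(2,5 \right)} \right)}} = \sqrt{-9 + 0} = \sqrt{-9} = 3 i$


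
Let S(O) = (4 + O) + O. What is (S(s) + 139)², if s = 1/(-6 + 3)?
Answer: 182329/9 ≈ 20259.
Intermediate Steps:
s = -⅓ (s = 1/(-3) = -⅓ ≈ -0.33333)
S(O) = 4 + 2*O
(S(s) + 139)² = ((4 + 2*(-⅓)) + 139)² = ((4 - ⅔) + 139)² = (10/3 + 139)² = (427/3)² = 182329/9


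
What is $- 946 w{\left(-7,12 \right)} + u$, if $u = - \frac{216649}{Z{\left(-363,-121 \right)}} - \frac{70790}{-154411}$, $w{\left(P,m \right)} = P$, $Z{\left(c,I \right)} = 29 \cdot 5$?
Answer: $\frac{114821173901}{22389595} \approx 5128.3$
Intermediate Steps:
$Z{\left(c,I \right)} = 145$
$u = - \frac{33442724189}{22389595}$ ($u = - \frac{216649}{145} - \frac{70790}{-154411} = \left(-216649\right) \frac{1}{145} - - \frac{70790}{154411} = - \frac{216649}{145} + \frac{70790}{154411} = - \frac{33442724189}{22389595} \approx -1493.7$)
$- 946 w{\left(-7,12 \right)} + u = \left(-946\right) \left(-7\right) - \frac{33442724189}{22389595} = 6622 - \frac{33442724189}{22389595} = \frac{114821173901}{22389595}$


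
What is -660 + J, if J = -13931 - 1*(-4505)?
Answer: -10086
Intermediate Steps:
J = -9426 (J = -13931 + 4505 = -9426)
-660 + J = -660 - 9426 = -10086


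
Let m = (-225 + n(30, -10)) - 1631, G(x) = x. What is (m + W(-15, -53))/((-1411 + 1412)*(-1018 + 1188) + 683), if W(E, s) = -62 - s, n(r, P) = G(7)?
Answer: -1858/853 ≈ -2.1782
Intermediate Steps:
n(r, P) = 7
m = -1849 (m = (-225 + 7) - 1631 = -218 - 1631 = -1849)
(m + W(-15, -53))/((-1411 + 1412)*(-1018 + 1188) + 683) = (-1849 + (-62 - 1*(-53)))/((-1411 + 1412)*(-1018 + 1188) + 683) = (-1849 + (-62 + 53))/(1*170 + 683) = (-1849 - 9)/(170 + 683) = -1858/853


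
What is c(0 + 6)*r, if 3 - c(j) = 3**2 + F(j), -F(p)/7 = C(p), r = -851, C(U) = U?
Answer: -30636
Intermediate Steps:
F(p) = -7*p
c(j) = -6 + 7*j (c(j) = 3 - (3**2 - 7*j) = 3 - (9 - 7*j) = 3 + (-9 + 7*j) = -6 + 7*j)
c(0 + 6)*r = (-6 + 7*(0 + 6))*(-851) = (-6 + 7*6)*(-851) = (-6 + 42)*(-851) = 36*(-851) = -30636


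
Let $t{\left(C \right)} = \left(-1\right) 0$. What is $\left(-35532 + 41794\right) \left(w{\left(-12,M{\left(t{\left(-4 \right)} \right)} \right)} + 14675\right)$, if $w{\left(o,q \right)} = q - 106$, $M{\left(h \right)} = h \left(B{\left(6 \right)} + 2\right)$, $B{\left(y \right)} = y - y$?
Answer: $91231078$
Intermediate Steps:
$B{\left(y \right)} = 0$
$t{\left(C \right)} = 0$
$M{\left(h \right)} = 2 h$ ($M{\left(h \right)} = h \left(0 + 2\right) = h 2 = 2 h$)
$w{\left(o,q \right)} = -106 + q$ ($w{\left(o,q \right)} = q - 106 = -106 + q$)
$\left(-35532 + 41794\right) \left(w{\left(-12,M{\left(t{\left(-4 \right)} \right)} \right)} + 14675\right) = \left(-35532 + 41794\right) \left(\left(-106 + 2 \cdot 0\right) + 14675\right) = 6262 \left(\left(-106 + 0\right) + 14675\right) = 6262 \left(-106 + 14675\right) = 6262 \cdot 14569 = 91231078$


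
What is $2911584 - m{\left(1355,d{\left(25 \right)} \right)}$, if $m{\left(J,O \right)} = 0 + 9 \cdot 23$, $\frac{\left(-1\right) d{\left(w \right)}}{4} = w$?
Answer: $2911377$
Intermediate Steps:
$d{\left(w \right)} = - 4 w$
$m{\left(J,O \right)} = 207$ ($m{\left(J,O \right)} = 0 + 207 = 207$)
$2911584 - m{\left(1355,d{\left(25 \right)} \right)} = 2911584 - 207 = 2911377$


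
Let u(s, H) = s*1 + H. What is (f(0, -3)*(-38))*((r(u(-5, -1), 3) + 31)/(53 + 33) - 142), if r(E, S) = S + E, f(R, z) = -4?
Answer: -925984/43 ≈ -21535.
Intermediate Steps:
u(s, H) = H + s (u(s, H) = s + H = H + s)
r(E, S) = E + S
(f(0, -3)*(-38))*((r(u(-5, -1), 3) + 31)/(53 + 33) - 142) = (-4*(-38))*((((-1 - 5) + 3) + 31)/(53 + 33) - 142) = 152*(((-6 + 3) + 31)/86 - 142) = 152*((-3 + 31)*(1/86) - 142) = 152*(28*(1/86) - 142) = 152*(14/43 - 142) = 152*(-6092/43) = -925984/43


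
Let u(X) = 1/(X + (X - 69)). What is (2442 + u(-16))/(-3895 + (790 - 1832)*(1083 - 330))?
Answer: -246641/79640621 ≈ -0.0030969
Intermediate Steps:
u(X) = 1/(-69 + 2*X) (u(X) = 1/(X + (-69 + X)) = 1/(-69 + 2*X))
(2442 + u(-16))/(-3895 + (790 - 1832)*(1083 - 330)) = (2442 + 1/(-69 + 2*(-16)))/(-3895 + (790 - 1832)*(1083 - 330)) = (2442 + 1/(-69 - 32))/(-3895 - 1042*753) = (2442 + 1/(-101))/(-3895 - 784626) = (2442 - 1/101)/(-788521) = (246641/101)*(-1/788521) = -246641/79640621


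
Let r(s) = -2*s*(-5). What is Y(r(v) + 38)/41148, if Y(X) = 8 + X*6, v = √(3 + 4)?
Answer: 59/10287 + 5*√7/3429 ≈ 0.0095933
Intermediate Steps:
v = √7 ≈ 2.6458
r(s) = 10*s
Y(X) = 8 + 6*X
Y(r(v) + 38)/41148 = (8 + 6*(10*√7 + 38))/41148 = (8 + 6*(38 + 10*√7))*(1/41148) = (8 + (228 + 60*√7))*(1/41148) = (236 + 60*√7)*(1/41148) = 59/10287 + 5*√7/3429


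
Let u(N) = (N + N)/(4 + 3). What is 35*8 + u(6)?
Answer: 1972/7 ≈ 281.71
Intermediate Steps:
u(N) = 2*N/7 (u(N) = (2*N)/7 = (2*N)*(⅐) = 2*N/7)
35*8 + u(6) = 35*8 + (2/7)*6 = 280 + 12/7 = 1972/7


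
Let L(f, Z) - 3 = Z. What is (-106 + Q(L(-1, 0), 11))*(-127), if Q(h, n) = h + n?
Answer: 11684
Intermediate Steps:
L(f, Z) = 3 + Z
(-106 + Q(L(-1, 0), 11))*(-127) = (-106 + ((3 + 0) + 11))*(-127) = (-106 + (3 + 11))*(-127) = (-106 + 14)*(-127) = -92*(-127) = 11684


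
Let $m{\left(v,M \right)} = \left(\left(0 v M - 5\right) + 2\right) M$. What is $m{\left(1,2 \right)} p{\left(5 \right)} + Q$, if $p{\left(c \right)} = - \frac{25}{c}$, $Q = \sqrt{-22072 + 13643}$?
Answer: $30 + i \sqrt{8429} \approx 30.0 + 91.81 i$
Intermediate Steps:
$m{\left(v,M \right)} = - 3 M$ ($m{\left(v,M \right)} = \left(\left(0 M - 5\right) + 2\right) M = \left(\left(0 - 5\right) + 2\right) M = \left(-5 + 2\right) M = - 3 M$)
$Q = i \sqrt{8429}$ ($Q = \sqrt{-8429} = i \sqrt{8429} \approx 91.81 i$)
$m{\left(1,2 \right)} p{\left(5 \right)} + Q = \left(-3\right) 2 \left(- \frac{25}{5}\right) + i \sqrt{8429} = - 6 \left(\left(-25\right) \frac{1}{5}\right) + i \sqrt{8429} = \left(-6\right) \left(-5\right) + i \sqrt{8429} = 30 + i \sqrt{8429}$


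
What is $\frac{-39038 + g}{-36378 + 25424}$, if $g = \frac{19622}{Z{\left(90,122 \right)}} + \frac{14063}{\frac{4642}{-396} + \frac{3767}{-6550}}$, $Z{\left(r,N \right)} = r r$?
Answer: $\frac{29491084460773}{8040122078400} \approx 3.668$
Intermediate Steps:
$Z{\left(r,N \right)} = r^{2}$
$g = - \frac{837598455973}{733989600}$ ($g = \frac{19622}{90^{2}} + \frac{14063}{\frac{4642}{-396} + \frac{3767}{-6550}} = \frac{19622}{8100} + \frac{14063}{4642 \left(- \frac{1}{396}\right) + 3767 \left(- \frac{1}{6550}\right)} = 19622 \cdot \frac{1}{8100} + \frac{14063}{- \frac{211}{18} - \frac{3767}{6550}} = \frac{9811}{4050} + \frac{14063}{- \frac{362464}{29475}} = \frac{9811}{4050} + 14063 \left(- \frac{29475}{362464}\right) = \frac{9811}{4050} - \frac{414506925}{362464} = - \frac{837598455973}{733989600} \approx -1141.2$)
$\frac{-39038 + g}{-36378 + 25424} = \frac{-39038 - \frac{837598455973}{733989600}}{-36378 + 25424} = - \frac{29491084460773}{733989600 \left(-10954\right)} = \left(- \frac{29491084460773}{733989600}\right) \left(- \frac{1}{10954}\right) = \frac{29491084460773}{8040122078400}$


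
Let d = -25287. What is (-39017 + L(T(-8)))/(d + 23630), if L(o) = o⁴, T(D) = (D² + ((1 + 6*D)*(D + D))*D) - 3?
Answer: -1257555217061608/1657 ≈ -7.5894e+11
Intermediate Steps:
T(D) = -3 + D² + 2*D²*(1 + 6*D) (T(D) = (D² + ((1 + 6*D)*(2*D))*D) - 3 = (D² + (2*D*(1 + 6*D))*D) - 3 = (D² + 2*D²*(1 + 6*D)) - 3 = -3 + D² + 2*D²*(1 + 6*D))
(-39017 + L(T(-8)))/(d + 23630) = (-39017 + (-3 + 3*(-8)² + 12*(-8)³)⁴)/(-25287 + 23630) = (-39017 + (-3 + 3*64 + 12*(-512))⁴)/(-1657) = (-39017 + (-3 + 192 - 6144)⁴)*(-1/1657) = (-39017 + (-5955)⁴)*(-1/1657) = (-39017 + 1257555217100625)*(-1/1657) = 1257555217061608*(-1/1657) = -1257555217061608/1657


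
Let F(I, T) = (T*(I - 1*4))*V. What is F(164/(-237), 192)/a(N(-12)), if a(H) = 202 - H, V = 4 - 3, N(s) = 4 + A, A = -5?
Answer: -71168/16037 ≈ -4.4377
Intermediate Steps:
N(s) = -1 (N(s) = 4 - 5 = -1)
V = 1
F(I, T) = T*(-4 + I) (F(I, T) = (T*(I - 1*4))*1 = (T*(I - 4))*1 = (T*(-4 + I))*1 = T*(-4 + I))
F(164/(-237), 192)/a(N(-12)) = (192*(-4 + 164/(-237)))/(202 - 1*(-1)) = (192*(-4 + 164*(-1/237)))/(202 + 1) = (192*(-4 - 164/237))/203 = (192*(-1112/237))*(1/203) = -71168/79*1/203 = -71168/16037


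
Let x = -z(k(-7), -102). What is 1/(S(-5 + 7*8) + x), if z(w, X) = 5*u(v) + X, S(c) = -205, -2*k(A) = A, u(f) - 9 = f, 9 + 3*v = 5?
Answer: -3/424 ≈ -0.0070755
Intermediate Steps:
v = -4/3 (v = -3 + (1/3)*5 = -3 + 5/3 = -4/3 ≈ -1.3333)
u(f) = 9 + f
k(A) = -A/2
z(w, X) = 115/3 + X (z(w, X) = 5*(9 - 4/3) + X = 5*(23/3) + X = 115/3 + X)
x = 191/3 (x = -(115/3 - 102) = -1*(-191/3) = 191/3 ≈ 63.667)
1/(S(-5 + 7*8) + x) = 1/(-205 + 191/3) = 1/(-424/3) = -3/424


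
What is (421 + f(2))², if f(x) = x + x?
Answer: 180625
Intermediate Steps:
f(x) = 2*x
(421 + f(2))² = (421 + 2*2)² = (421 + 4)² = 425² = 180625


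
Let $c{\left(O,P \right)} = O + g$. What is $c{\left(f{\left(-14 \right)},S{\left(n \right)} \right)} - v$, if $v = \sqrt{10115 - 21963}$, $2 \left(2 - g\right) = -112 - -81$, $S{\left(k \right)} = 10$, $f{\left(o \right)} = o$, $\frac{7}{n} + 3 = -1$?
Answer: $\frac{7}{2} - 2 i \sqrt{2962} \approx 3.5 - 108.85 i$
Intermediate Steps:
$n = - \frac{7}{4}$ ($n = \frac{7}{-3 - 1} = \frac{7}{-4} = 7 \left(- \frac{1}{4}\right) = - \frac{7}{4} \approx -1.75$)
$g = \frac{35}{2}$ ($g = 2 - \frac{-112 - -81}{2} = 2 - \frac{-112 + 81}{2} = 2 - - \frac{31}{2} = 2 + \frac{31}{2} = \frac{35}{2} \approx 17.5$)
$v = 2 i \sqrt{2962}$ ($v = \sqrt{-11848} = 2 i \sqrt{2962} \approx 108.85 i$)
$c{\left(O,P \right)} = \frac{35}{2} + O$ ($c{\left(O,P \right)} = O + \frac{35}{2} = \frac{35}{2} + O$)
$c{\left(f{\left(-14 \right)},S{\left(n \right)} \right)} - v = \left(\frac{35}{2} - 14\right) - 2 i \sqrt{2962} = \frac{7}{2} - 2 i \sqrt{2962}$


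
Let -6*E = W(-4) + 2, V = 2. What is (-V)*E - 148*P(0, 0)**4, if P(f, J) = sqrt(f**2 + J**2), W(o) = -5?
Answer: -1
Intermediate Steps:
E = 1/2 (E = -(-5 + 2)/6 = -1/6*(-3) = 1/2 ≈ 0.50000)
P(f, J) = sqrt(J**2 + f**2)
(-V)*E - 148*P(0, 0)**4 = -1*2*(1/2) - 148*(0**2 + 0**2)**2 = -2*1/2 - 148*(0 + 0)**2 = -1 - 148*(sqrt(0))**4 = -1 - 148*0**4 = -1 - 148*0 = -1 + 0 = -1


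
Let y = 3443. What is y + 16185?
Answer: 19628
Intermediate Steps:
y + 16185 = 3443 + 16185 = 19628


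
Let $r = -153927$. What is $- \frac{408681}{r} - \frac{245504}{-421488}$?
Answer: $\frac{486212573}{150181443} \approx 3.2375$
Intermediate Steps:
$- \frac{408681}{r} - \frac{245504}{-421488} = - \frac{408681}{-153927} - \frac{245504}{-421488} = \left(-408681\right) \left(- \frac{1}{153927}\right) - - \frac{15344}{26343} = \frac{45409}{17103} + \frac{15344}{26343} = \frac{486212573}{150181443}$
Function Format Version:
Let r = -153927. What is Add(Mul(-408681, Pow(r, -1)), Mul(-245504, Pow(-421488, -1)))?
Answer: Rational(486212573, 150181443) ≈ 3.2375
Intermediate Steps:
Add(Mul(-408681, Pow(r, -1)), Mul(-245504, Pow(-421488, -1))) = Add(Mul(-408681, Pow(-153927, -1)), Mul(-245504, Pow(-421488, -1))) = Add(Mul(-408681, Rational(-1, 153927)), Mul(-245504, Rational(-1, 421488))) = Add(Rational(45409, 17103), Rational(15344, 26343)) = Rational(486212573, 150181443)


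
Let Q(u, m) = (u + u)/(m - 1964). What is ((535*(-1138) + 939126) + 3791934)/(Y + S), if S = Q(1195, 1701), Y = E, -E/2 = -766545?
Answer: 15487807/5760004 ≈ 2.6889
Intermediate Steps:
E = 1533090 (E = -2*(-766545) = 1533090)
Y = 1533090
Q(u, m) = 2*u/(-1964 + m) (Q(u, m) = (2*u)/(-1964 + m) = 2*u/(-1964 + m))
S = -2390/263 (S = 2*1195/(-1964 + 1701) = 2*1195/(-263) = 2*1195*(-1/263) = -2390/263 ≈ -9.0874)
((535*(-1138) + 939126) + 3791934)/(Y + S) = ((535*(-1138) + 939126) + 3791934)/(1533090 - 2390/263) = ((-608830 + 939126) + 3791934)/(403200280/263) = (330296 + 3791934)*(263/403200280) = 4122230*(263/403200280) = 15487807/5760004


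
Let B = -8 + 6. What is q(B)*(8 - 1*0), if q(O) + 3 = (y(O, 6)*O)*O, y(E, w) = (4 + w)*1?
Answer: 296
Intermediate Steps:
B = -2
y(E, w) = 4 + w
q(O) = -3 + 10*O² (q(O) = -3 + ((4 + 6)*O)*O = -3 + (10*O)*O = -3 + 10*O²)
q(B)*(8 - 1*0) = (-3 + 10*(-2)²)*(8 - 1*0) = (-3 + 10*4)*(8 + 0) = (-3 + 40)*8 = 37*8 = 296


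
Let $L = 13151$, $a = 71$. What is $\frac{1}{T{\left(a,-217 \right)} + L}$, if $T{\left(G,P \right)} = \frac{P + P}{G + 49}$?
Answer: $\frac{60}{788843} \approx 7.6061 \cdot 10^{-5}$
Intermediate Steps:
$T{\left(G,P \right)} = \frac{2 P}{49 + G}$
$\frac{1}{T{\left(a,-217 \right)} + L} = \frac{1}{2 \left(-217\right) \frac{1}{49 + 71} + 13151} = \frac{1}{2 \left(-217\right) \frac{1}{120} + 13151} = \frac{1}{- \frac{217}{60} + 13151} = \frac{1}{\frac{788843}{60}} = \frac{60}{788843}$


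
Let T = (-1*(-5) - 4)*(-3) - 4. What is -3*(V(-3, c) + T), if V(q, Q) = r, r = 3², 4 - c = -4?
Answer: -6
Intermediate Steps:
c = 8 (c = 4 - 1*(-4) = 4 + 4 = 8)
r = 9
V(q, Q) = 9
T = -7 (T = (5 - 4)*(-3) - 4 = 1*(-3) - 4 = -3 - 4 = -7)
-3*(V(-3, c) + T) = -3*(9 - 7) = -3*2 = -6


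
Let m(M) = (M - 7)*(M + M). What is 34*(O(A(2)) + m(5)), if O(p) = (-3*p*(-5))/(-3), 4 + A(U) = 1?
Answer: -170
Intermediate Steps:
A(U) = -3 (A(U) = -4 + 1 = -3)
O(p) = -5*p (O(p) = (15*p)*(-⅓) = -5*p)
m(M) = 2*M*(-7 + M) (m(M) = (-7 + M)*(2*M) = 2*M*(-7 + M))
34*(O(A(2)) + m(5)) = 34*(-5*(-3) + 2*5*(-7 + 5)) = 34*(15 + 2*5*(-2)) = 34*(15 - 20) = 34*(-5) = -170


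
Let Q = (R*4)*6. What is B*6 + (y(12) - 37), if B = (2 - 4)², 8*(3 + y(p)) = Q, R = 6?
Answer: 2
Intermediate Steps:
Q = 144 (Q = (6*4)*6 = 24*6 = 144)
y(p) = 15 (y(p) = -3 + (⅛)*144 = -3 + 18 = 15)
B = 4 (B = (-2)² = 4)
B*6 + (y(12) - 37) = 4*6 + (15 - 37) = 24 - 22 = 2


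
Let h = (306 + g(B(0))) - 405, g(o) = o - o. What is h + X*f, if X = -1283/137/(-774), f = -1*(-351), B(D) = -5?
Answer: -1116381/11782 ≈ -94.753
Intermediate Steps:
g(o) = 0
f = 351
h = -99 (h = (306 + 0) - 405 = 306 - 405 = -99)
X = 1283/106038 (X = -1283*1/137*(-1/774) = -1283/137*(-1/774) = 1283/106038 ≈ 0.012099)
h + X*f = -99 + (1283/106038)*351 = -99 + 50037/11782 = -1116381/11782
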